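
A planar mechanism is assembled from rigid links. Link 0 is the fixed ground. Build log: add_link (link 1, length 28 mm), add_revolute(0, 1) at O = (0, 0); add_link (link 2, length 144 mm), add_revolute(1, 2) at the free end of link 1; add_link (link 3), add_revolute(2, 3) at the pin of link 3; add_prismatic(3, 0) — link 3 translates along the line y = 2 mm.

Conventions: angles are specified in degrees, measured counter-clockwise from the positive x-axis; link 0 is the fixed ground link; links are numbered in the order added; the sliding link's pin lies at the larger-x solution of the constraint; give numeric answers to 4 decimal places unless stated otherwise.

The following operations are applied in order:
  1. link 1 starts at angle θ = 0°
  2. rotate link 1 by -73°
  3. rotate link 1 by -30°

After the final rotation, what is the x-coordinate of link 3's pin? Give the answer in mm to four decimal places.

geometry: r = 28 mm, L = 144 mm, e = 2 mm; θ starts at 0°
rotate link 1 by -73°: θ ← 0° -73° = -73°
rotate link 1 by -30°: θ ← -73° -30° = -103°
crank pin P = (r cos θ, r sin θ) = (-6.298630, -27.282362)
h = r sin θ − e = -27.282362 − 2 = -29.282362
x = r cos θ + √(L² − h²) = -6.298630 + 140.991288 = 134.692658

134.6927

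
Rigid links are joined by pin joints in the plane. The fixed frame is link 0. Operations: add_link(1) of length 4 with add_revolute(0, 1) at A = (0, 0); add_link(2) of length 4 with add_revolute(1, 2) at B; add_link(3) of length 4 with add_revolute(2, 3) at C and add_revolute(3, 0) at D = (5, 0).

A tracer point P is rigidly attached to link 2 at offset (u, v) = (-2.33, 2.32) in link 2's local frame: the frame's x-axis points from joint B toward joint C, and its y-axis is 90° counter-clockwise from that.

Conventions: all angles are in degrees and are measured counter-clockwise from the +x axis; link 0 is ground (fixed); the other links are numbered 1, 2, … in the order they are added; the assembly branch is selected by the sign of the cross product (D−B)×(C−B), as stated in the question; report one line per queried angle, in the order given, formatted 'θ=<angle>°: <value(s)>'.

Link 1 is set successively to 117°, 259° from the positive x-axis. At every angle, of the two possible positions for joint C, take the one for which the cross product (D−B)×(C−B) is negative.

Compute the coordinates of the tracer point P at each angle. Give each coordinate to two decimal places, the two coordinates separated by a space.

A=(0,0), D=(5.00,0)
θ=117°: B = A + 4.00·(cos117°, sin117°) = (-1.8160, 3.5640)
θ=117°: |BD| = 7.6915
θ=117°: circle(B,4.00) ∩ circle(D,4.00): a=3.8458, h=1.1000
θ=117°:   candidates: C₊=(2.1017,2.7568) cross=8.461; C₋=(1.0823,0.8072) cross=-8.461
θ=117°:   branch - wants cross < 0 → take C=(1.0823,0.8072) (cross=-8.461)
θ=117°: ex = (C−B)/|BC| = (0.7246,-0.6892); ey = (0.6892,0.7246)
θ=117°: P = B + -2.33·ex + 2.32·ey = (-1.9052,6.8509)
θ=259°: B = A + 4.00·(cos259°, sin259°) = (-0.7632, -3.9265)
θ=259°: |BD| = 6.9737
θ=259°: circle(B,4.00) ∩ circle(D,4.00): a=3.4868, h=1.9601
θ=259°:   candidates: C₊=(1.0148,-0.3434) cross=13.669; C₋=(3.2220,-3.5831) cross=-13.669
θ=259°:   branch - wants cross < 0 → take C=(3.2220,-3.5831) (cross=-13.669)
θ=259°: ex = (C−B)/|BC| = (0.9963,0.0858); ey = (-0.0858,0.9963)
θ=259°: P = B + -2.33·ex + 2.32·ey = (-3.2838,-1.8151)

θ=117°: -1.91 6.85
θ=259°: -3.28 -1.82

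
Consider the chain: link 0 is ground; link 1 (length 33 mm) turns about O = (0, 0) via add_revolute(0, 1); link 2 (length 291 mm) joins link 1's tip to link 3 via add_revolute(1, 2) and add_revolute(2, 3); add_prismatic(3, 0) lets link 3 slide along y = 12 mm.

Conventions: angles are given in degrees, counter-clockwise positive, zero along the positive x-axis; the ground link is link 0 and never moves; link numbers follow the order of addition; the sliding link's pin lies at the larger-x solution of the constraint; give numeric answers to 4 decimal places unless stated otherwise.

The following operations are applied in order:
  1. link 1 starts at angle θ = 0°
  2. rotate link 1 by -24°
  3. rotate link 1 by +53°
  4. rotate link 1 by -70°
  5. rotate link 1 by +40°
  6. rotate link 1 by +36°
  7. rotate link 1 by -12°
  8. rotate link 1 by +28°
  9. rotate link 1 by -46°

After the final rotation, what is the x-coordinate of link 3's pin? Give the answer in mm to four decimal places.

geometry: r = 33 mm, L = 291 mm, e = 12 mm; θ starts at 0°
rotate link 1 by -24°: θ ← 0° -24° = -24°
rotate link 1 by +53°: θ ← -24° +53° = 29°
rotate link 1 by -70°: θ ← 29° -70° = -41°
rotate link 1 by +40°: θ ← -41° +40° = -1°
rotate link 1 by +36°: θ ← -1° +36° = 35°
rotate link 1 by -12°: θ ← 35° -12° = 23°
rotate link 1 by +28°: θ ← 23° +28° = 51°
rotate link 1 by -46°: θ ← 51° -46° = 5°
crank pin P = (r cos θ, r sin θ) = (32.874425, 2.876140)
h = r sin θ − e = 2.876140 − 12 = -9.123860
x = r cos θ + √(L² − h²) = 32.874425 + 290.856932 = 323.731358

323.7314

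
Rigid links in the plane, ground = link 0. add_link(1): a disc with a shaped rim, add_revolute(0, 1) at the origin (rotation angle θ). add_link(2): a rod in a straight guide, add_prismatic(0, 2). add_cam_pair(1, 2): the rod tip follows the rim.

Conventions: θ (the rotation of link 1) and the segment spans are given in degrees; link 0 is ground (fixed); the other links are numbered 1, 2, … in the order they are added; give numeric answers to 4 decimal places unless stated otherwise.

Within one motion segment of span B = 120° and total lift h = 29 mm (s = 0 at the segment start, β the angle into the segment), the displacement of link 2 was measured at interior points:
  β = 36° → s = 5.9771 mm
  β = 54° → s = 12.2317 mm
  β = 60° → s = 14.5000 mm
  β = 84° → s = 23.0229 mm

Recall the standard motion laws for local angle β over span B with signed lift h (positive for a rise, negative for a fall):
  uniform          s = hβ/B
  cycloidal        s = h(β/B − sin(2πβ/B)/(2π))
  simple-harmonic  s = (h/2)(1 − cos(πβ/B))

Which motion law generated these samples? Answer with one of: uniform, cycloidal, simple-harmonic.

candidates at β/B = r: uniform s = h·r (linear in β); cycloidal s = h·(r − sin(2πr)/(2π)); simple-harmonic s = (h/2)(1 − cos(πr))
β=36°: printed 5.9771 | uniform 8.7000, cycloidal 4.3104, simple-harmonic 5.9771
β=54°: printed 12.2317 | uniform 13.0500, cycloidal 11.6237, simple-harmonic 12.2317
β=60°: printed 14.5000 | uniform 14.5000, cycloidal 14.5000, simple-harmonic 14.5000
β=84°: printed 23.0229 | uniform 20.3000, cycloidal 24.6896, simple-harmonic 23.0229
only one law matches every sample → simple-harmonic

simple-harmonic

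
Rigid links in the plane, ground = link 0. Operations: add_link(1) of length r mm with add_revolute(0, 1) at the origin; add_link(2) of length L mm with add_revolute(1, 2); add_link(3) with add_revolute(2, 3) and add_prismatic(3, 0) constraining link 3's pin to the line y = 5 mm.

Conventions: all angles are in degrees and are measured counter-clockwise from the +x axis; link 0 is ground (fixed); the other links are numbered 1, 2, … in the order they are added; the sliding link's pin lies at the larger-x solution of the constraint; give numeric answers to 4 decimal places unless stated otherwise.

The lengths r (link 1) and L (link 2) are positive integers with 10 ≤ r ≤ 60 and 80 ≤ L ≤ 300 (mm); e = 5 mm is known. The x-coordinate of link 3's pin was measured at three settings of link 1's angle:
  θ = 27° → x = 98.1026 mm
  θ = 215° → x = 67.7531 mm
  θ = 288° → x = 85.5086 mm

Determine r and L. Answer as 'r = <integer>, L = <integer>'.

constraint per measurement: (x − r cos θ)² + (r sin θ − e)² = L²
subtracting the θ₁ and θ₂ equations cancels the r² and L² terms:
r = (x₁² − x₂²) / (2[(x₁cos θ₁ + e sin θ₁) − (x₂cos θ₂ + e sin θ₂)]) = 17.0000 → r = 17
L² = (x₁ − r cos θ₁)² + (r sin θ₁ − e)² = 6888.9998 → L = 83.0000 → L = 83
check at θ₃=288°: x = 85.5086 (printed 85.5086) ✓

r = 17, L = 83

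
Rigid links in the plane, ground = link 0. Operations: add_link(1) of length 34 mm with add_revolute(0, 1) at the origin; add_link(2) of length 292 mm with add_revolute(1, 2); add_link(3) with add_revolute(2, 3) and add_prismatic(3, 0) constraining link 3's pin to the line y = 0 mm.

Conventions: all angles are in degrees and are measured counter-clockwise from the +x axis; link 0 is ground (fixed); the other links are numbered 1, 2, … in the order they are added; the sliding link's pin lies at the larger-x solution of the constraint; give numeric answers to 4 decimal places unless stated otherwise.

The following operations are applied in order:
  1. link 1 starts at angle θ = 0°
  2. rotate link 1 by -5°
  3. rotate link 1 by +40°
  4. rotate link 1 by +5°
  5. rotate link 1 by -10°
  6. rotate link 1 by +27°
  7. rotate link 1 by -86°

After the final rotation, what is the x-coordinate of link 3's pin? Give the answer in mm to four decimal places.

geometry: r = 34 mm, L = 292 mm, e = 0 mm; θ starts at 0°
rotate link 1 by -5°: θ ← 0° -5° = -5°
rotate link 1 by +40°: θ ← -5° +40° = 35°
rotate link 1 by +5°: θ ← 35° +5° = 40°
rotate link 1 by -10°: θ ← 40° -10° = 30°
rotate link 1 by +27°: θ ← 30° +27° = 57°
rotate link 1 by -86°: θ ← 57° -86° = -29°
crank pin P = (r cos θ, r sin θ) = (29.737070, -16.483527)
h = r sin θ − e = -16.483527 − 0 = -16.483527
x = r cos θ + √(L² − h²) = 29.737070 + 291.534378 = 321.271448

321.2714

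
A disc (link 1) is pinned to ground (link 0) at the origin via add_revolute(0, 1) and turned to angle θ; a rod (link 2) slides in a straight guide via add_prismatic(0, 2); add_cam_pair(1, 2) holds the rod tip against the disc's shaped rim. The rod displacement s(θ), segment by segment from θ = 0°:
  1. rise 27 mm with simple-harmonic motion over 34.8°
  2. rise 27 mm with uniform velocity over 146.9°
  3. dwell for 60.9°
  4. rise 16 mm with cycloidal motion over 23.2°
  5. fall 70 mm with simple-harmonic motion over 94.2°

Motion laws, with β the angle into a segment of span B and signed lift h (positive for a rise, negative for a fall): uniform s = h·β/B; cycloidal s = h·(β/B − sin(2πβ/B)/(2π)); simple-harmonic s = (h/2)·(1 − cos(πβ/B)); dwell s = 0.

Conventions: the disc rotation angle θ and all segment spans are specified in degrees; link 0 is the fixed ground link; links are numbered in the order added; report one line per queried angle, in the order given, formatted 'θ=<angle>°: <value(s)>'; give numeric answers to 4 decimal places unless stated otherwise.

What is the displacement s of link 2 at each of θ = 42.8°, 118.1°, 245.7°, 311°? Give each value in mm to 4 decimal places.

segment 1 (0° to 34.8°, simple-harmonic, h = 27) is passed completely: s = 0.0000 + (27) = 27.0000
θ = 42.8° falls in segment 2 (34.8° to 181.7°, uniform, h = 27): β = 42.8 − 34.8 = 8°, B = 146.9°; Δs = 27·8/146.9 = 1.4704; s = 27.0000 + 1.4704 = 28.4704
θ = 118.1° falls in segment 2 (34.8° to 181.7°, uniform, h = 27): β = 118.1 − 34.8 = 83.3°, B = 146.9°; Δs = 27·83.3/146.9 = 15.3104; s = 27.0000 + 15.3104 = 42.3104
segment 2 (34.8° to 181.7°, uniform, h = 27) is passed completely: s = 27.0000 + (27) = 54.0000
segment 3 (181.7° to 242.6°, dwell): s unchanged at 54.0000
θ = 245.7° falls in segment 4 (242.6° to 265.8°, cycloidal, h = 16): β = 245.7 − 242.6 = 3.1°, B = 23.2°; Δs = 16·(0.1336 − sin(2π·0.1336)/(2π)) = 0.2425; s = 54.0000 + 0.2425 = 54.2425
segment 4 (242.6° to 265.8°, cycloidal, h = 16) is passed completely: s = 54.0000 + (16) = 70.0000
θ = 311° falls in segment 5 (265.8° to 360°, simple-harmonic, h = -70): β = 311 − 265.8 = 45.2°, B = 94.2°; Δs = -70/2·(1 − cos(π·0.4798)) = -32.7837; s = 70.0000 − 32.7837 = 37.2163

θ=42.8°: 28.4704
θ=118.1°: 42.3104
θ=245.7°: 54.2425
θ=311°: 37.2163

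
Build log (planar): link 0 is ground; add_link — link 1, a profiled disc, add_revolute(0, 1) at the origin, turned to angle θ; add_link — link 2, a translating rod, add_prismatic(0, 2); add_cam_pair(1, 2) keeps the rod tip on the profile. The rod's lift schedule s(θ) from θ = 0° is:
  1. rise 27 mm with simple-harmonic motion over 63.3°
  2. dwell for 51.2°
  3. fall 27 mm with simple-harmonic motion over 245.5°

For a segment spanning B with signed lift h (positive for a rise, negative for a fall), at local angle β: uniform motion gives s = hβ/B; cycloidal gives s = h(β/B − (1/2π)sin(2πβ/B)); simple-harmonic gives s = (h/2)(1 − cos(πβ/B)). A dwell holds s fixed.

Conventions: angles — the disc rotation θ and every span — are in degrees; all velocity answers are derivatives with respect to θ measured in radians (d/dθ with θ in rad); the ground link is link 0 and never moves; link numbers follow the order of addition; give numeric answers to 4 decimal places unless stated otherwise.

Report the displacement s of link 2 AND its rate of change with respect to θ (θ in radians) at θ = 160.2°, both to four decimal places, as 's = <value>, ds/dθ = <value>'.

seg 1 [0°–63.3°] simple-harmonic, h=27: full span → s += 27 → s = 27.0000
seg 2 [63.3°–114.5°] dwell: s stays 27.0000
seg 3 [114.5°–360°] simple-harmonic, h=-27: θ=160.2° here. β=45.7, B=245.5. -27/2·(1 − cos(π·0.1862)) = -2.2435 → s = 24.7565
velocity in seg [114.5°–360°] (simple-harmonic), θ in radians: β = 45.7° = 0.7976 rad, B = 245.5° = 4.2848 rad; ds/dθ = (πh/(2B)) sin(πβ/B) = (π·(-27)/(2·4.2848)) sin(π·0.1862) = -5.464191 mm/rad

s = 24.7565, ds/dθ = -5.4642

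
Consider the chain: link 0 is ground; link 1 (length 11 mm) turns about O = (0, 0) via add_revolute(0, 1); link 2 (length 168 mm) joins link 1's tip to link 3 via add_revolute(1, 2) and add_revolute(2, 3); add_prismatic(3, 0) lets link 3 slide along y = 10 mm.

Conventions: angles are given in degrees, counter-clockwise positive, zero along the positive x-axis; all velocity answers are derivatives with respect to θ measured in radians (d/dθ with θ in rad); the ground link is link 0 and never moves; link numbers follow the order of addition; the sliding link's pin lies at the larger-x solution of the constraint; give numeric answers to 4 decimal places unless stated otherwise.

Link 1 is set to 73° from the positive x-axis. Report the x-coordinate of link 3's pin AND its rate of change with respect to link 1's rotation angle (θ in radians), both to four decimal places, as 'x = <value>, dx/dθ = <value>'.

geometry: r = 11 mm, L = 168 mm, e = 10 mm
crank pin P = (r cos θ, r sin θ) = (3.216089, 10.519352)
h = r sin θ − e = 10.519352 − 10 = 0.519352
x = r cos θ + √(L² − h²) = 3.216089 + 167.999197 = 171.215286
dx/dθ = −r sin θ − h·r cos θ/√(L² − h²) (θ in radians; h = 0.519352) = -10.529295

x = 171.2153, dx/dθ = -10.5293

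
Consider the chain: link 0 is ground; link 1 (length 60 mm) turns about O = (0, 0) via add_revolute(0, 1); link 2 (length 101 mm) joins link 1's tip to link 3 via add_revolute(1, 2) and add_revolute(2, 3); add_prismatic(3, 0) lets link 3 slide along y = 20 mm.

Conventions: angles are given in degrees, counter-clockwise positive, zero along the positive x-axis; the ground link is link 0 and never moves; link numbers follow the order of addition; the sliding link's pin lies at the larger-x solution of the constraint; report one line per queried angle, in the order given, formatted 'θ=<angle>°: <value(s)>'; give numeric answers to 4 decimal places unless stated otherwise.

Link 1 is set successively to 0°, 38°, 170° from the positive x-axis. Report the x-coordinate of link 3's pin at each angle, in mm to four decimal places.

geometry: r = 60 mm, L = 101 mm, e = 20 mm
θ=0°: crank pin P = (r cos θ, r sin θ) = (60.000000, 0.000000)
θ=0°: h = r sin θ − e = 0.000000 − 20 = -20.000000
θ=0°: x = r cos θ + √(L² − h²) = 60.000000 + 99.000000 = 159.000000
θ=38°: crank pin P = (r cos θ, r sin θ) = (47.280645, 36.939689)
θ=38°: h = r sin θ − e = 36.939689 − 20 = 16.939689
θ=38°: x = r cos θ + √(L² − h²) = 47.280645 + 99.569307 = 146.849952
θ=170°: crank pin P = (r cos θ, r sin θ) = (-59.088465, 10.418891)
θ=170°: h = r sin θ − e = 10.418891 − 20 = -9.581109
θ=170°: x = r cos θ + √(L² − h²) = -59.088465 + 100.544529 = 41.456064

θ=0°: 159.0000
θ=38°: 146.8500
θ=170°: 41.4561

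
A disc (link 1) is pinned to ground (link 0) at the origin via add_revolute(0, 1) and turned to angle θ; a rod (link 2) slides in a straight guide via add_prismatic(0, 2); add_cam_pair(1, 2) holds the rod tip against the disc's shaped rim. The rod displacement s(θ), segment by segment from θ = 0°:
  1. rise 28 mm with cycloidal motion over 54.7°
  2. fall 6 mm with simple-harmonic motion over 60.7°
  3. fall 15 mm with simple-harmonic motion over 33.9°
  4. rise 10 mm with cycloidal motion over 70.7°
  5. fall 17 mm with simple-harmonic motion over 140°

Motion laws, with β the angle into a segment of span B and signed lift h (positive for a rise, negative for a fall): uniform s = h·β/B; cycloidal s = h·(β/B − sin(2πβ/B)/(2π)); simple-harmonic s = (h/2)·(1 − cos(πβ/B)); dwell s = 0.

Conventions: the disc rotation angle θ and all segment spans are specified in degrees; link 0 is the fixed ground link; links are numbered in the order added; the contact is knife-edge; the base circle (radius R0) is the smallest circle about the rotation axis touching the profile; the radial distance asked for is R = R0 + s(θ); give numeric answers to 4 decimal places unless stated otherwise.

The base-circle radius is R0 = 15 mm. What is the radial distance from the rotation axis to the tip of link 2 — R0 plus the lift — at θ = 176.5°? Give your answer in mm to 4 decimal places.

segment 1 (0° to 54.7°, cycloidal, h = 28) is passed completely: s = 0.0000 + (28) = 28.0000
segment 2 (54.7° to 115.4°, simple-harmonic, h = -6) is passed completely: s = 28.0000 + (-6) = 22.0000
segment 3 (115.4° to 149.3°, simple-harmonic, h = -15) is passed completely: s = 22.0000 + (-15) = 7.0000
θ = 176.5° falls in segment 4 (149.3° to 220°, cycloidal, h = 10): β = 176.5 − 149.3 = 27.2°, B = 70.7°; Δs = 10·(0.3847 − sin(2π·0.3847)/(2π)) = 2.7927; s = 7.0000 + 2.7927 = 9.7927
R = R0 + s = 15 + 9.7927 = 24.7927

24.7927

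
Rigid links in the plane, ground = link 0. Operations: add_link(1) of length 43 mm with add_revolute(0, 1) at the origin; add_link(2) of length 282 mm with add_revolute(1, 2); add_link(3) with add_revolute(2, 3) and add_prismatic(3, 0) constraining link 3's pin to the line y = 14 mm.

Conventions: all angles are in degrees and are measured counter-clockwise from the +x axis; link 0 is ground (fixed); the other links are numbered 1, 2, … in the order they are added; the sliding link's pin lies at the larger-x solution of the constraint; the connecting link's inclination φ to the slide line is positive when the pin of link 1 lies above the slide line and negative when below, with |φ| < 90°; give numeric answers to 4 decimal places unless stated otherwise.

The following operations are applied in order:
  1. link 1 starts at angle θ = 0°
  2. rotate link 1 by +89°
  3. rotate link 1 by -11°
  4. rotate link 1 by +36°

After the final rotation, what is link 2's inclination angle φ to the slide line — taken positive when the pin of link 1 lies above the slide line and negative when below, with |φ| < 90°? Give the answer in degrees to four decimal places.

geometry: r = 43 mm, L = 282 mm, e = 14 mm; θ starts at 0°
rotate link 1 by +89°: θ ← 0° +89° = 89°
rotate link 1 by -11°: θ ← 89° -11° = 78°
rotate link 1 by +36°: θ ← 78° +36° = 114°
h = r sin θ − e = 39.282455 − 14 = 25.282455
sin φ = h / L = 25.282455 / 282 = 0.08965409
φ = arcsin(0.08965409) = 5.143708°

5.1437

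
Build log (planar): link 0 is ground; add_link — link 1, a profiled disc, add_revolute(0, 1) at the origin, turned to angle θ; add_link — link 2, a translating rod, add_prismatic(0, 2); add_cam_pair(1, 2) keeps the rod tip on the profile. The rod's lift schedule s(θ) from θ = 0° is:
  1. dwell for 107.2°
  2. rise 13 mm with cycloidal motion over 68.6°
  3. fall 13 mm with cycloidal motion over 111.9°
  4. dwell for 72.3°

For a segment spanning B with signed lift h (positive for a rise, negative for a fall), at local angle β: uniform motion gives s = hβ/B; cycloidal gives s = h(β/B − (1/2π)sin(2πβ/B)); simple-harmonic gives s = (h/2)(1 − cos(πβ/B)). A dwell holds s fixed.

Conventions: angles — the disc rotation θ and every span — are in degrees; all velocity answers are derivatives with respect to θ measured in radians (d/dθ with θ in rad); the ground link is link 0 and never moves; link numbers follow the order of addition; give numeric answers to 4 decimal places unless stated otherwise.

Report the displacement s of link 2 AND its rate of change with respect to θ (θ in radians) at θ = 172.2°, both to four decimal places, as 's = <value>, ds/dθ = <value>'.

seg 1 [0°–107.2°] dwell: s stays 0.0000
seg 2 [107.2°–175.8°] cycloidal, h=13: θ=172.2° here. β=65, B=68.6. 13·(0.9475 − sin(2π·0.9475)/(2π)) = 12.9877 → s = 12.9877
velocity in seg [107.2°–175.8°] (cycloidal), θ in radians: β = 65° = 1.1345 rad, B = 68.6° = 1.1973 rad; ds/dθ = (h/B)(1 − cos(2πβ/B)) = (13/1.1973)(1 − cos(2π·0.9475)) = 0.584911 mm/rad

s = 12.9877, ds/dθ = 0.5849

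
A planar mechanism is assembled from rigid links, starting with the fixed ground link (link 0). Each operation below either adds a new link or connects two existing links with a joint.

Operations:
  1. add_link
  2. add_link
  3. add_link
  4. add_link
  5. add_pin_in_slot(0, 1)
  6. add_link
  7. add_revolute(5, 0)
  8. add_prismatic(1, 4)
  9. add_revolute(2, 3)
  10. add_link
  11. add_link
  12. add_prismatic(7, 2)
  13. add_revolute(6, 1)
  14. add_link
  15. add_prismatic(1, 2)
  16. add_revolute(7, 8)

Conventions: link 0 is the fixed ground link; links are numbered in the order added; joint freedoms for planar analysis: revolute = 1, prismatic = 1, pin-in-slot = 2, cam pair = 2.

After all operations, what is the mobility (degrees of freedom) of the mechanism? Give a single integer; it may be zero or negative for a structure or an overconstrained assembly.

(L,J1,J2)=(1,0,0); link0 fixed
link1: (2,0,0)
link2: (3,0,0)
link3: (4,0,0)
link4: (5,0,0)
PS 0-1 [J2]: (5,0,1)
link5: (6,0,1)
R 5-0 [J1]: (6,1,1)
P 1-4 [J1]: (6,2,1)
R 2-3 [J1]: (6,3,1)
link6: (7,3,1)
link7: (8,3,1)
P 7-2 [J1]: (8,4,1)
R 6-1 [J1]: (8,5,1)
link8: (9,5,1)
P 1-2 [J1]: (9,6,1)
R 7-8 [J1]: (9,7,1)
Grübler: 3·8 − 2·7 − 1 = 9

M = 9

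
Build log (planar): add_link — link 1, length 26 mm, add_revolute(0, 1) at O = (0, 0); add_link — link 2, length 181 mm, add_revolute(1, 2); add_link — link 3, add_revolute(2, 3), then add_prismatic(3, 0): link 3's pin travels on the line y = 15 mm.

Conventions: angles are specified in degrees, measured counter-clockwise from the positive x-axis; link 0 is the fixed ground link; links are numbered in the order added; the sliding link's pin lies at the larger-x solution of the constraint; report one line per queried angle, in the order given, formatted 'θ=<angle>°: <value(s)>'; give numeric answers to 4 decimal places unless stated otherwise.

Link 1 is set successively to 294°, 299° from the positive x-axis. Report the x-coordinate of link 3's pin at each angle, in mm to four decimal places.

geometry: r = 26 mm, L = 181 mm, e = 15 mm
θ=294°: crank pin P = (r cos θ, r sin θ) = (10.575153, -23.752182)
θ=294°: h = r sin θ − e = -23.752182 − 15 = -38.752182
θ=294°: x = r cos θ + √(L² − h²) = 10.575153 + 176.802908 = 187.378061
θ=299°: crank pin P = (r cos θ, r sin θ) = (12.605050, -22.740112)
θ=299°: h = r sin θ − e = -22.740112 − 15 = -37.740112
θ=299°: x = r cos θ + √(L² − h²) = 12.605050 + 177.021705 = 189.626755

θ=294°: 187.3781
θ=299°: 189.6268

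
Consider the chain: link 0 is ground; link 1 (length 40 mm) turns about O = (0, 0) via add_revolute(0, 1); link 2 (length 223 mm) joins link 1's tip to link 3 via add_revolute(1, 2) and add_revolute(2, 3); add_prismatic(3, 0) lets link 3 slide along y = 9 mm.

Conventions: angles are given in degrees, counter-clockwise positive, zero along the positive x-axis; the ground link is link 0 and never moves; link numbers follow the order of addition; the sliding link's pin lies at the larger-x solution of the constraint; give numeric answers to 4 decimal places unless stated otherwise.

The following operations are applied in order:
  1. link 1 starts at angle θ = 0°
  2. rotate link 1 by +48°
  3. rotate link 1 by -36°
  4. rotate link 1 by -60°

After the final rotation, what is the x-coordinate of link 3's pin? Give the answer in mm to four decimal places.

geometry: r = 40 mm, L = 223 mm, e = 9 mm; θ starts at 0°
rotate link 1 by +48°: θ ← 0° +48° = 48°
rotate link 1 by -36°: θ ← 48° -36° = 12°
rotate link 1 by -60°: θ ← 12° -60° = -48°
crank pin P = (r cos θ, r sin θ) = (26.765224, -29.725793)
h = r sin θ − e = -29.725793 − 9 = -38.725793
x = r cos θ + √(L² − h²) = 26.765224 + 219.611732 = 246.376957

246.3770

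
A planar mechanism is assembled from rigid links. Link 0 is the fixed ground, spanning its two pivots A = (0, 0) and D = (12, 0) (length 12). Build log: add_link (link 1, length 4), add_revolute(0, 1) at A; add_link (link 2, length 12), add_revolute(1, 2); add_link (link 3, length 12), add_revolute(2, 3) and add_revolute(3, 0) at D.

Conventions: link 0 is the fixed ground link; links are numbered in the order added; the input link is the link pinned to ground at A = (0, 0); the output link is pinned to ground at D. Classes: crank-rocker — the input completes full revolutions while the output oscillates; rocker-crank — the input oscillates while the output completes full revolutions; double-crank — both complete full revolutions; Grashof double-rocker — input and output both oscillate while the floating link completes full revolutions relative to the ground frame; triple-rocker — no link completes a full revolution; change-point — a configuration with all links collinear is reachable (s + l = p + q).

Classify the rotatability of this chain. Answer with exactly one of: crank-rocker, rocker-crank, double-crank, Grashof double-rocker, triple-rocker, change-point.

lengths: ground=12, input=4, coupler=12, output=12
sorted: s=4 (shortest), l=12 (longest), p+q=24
s + l = 16 vs p + q = 24
s + l < p + q (Grashof) with shortest = input link → crank-rocker

crank-rocker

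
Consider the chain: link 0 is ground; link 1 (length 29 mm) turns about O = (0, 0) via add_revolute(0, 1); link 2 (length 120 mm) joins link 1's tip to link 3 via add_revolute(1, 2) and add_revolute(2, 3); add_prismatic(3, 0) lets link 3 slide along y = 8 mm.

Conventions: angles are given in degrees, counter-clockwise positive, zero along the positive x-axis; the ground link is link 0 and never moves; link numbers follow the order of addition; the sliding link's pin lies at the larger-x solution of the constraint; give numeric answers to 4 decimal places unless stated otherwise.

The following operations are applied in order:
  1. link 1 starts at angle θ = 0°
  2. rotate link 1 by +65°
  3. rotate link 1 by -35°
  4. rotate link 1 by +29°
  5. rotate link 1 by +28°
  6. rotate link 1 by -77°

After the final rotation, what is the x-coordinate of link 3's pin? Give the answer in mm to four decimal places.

geometry: r = 29 mm, L = 120 mm, e = 8 mm; θ starts at 0°
rotate link 1 by +65°: θ ← 0° +65° = 65°
rotate link 1 by -35°: θ ← 65° -35° = 30°
rotate link 1 by +29°: θ ← 30° +29° = 59°
rotate link 1 by +28°: θ ← 59° +28° = 87°
rotate link 1 by -77°: θ ← 87° -77° = 10°
crank pin P = (r cos θ, r sin θ) = (28.559425, 5.035797)
h = r sin θ − e = 5.035797 − 8 = -2.964203
x = r cos θ + √(L² − h²) = 28.559425 + 119.963384 = 148.522809

148.5228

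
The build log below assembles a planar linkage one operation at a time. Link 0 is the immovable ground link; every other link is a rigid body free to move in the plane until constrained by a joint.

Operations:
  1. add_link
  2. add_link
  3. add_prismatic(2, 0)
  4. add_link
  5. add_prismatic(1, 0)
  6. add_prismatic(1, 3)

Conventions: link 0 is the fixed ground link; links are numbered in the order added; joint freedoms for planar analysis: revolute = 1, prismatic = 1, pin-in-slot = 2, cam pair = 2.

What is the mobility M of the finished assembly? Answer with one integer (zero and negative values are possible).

(L,J1,J2)=(1,0,0); link0 fixed
link1: (2,0,0)
link2: (3,0,0)
P 2-0 [J1]: (3,1,0)
link3: (4,1,0)
P 1-0 [J1]: (4,2,0)
P 1-3 [J1]: (4,3,0)
Grübler: 3·3 − 2·3 − 0 = 3

M = 3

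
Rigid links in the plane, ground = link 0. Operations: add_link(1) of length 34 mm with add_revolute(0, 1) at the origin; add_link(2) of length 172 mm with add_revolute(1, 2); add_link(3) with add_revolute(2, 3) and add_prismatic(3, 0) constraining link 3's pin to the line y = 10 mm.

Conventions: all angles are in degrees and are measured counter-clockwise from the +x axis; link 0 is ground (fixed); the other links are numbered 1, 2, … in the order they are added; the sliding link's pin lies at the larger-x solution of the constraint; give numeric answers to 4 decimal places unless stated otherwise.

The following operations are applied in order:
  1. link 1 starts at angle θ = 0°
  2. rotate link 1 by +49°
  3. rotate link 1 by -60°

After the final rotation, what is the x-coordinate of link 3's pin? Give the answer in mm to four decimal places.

geometry: r = 34 mm, L = 172 mm, e = 10 mm; θ starts at 0°
rotate link 1 by +49°: θ ← 0° +49° = 49°
rotate link 1 by -60°: θ ← 49° -60° = -11°
crank pin P = (r cos θ, r sin θ) = (33.375324, -6.487506)
h = r sin θ − e = -6.487506 − 10 = -16.487506
x = r cos θ + √(L² − h²) = 33.375324 + 171.207950 = 204.583274

204.5833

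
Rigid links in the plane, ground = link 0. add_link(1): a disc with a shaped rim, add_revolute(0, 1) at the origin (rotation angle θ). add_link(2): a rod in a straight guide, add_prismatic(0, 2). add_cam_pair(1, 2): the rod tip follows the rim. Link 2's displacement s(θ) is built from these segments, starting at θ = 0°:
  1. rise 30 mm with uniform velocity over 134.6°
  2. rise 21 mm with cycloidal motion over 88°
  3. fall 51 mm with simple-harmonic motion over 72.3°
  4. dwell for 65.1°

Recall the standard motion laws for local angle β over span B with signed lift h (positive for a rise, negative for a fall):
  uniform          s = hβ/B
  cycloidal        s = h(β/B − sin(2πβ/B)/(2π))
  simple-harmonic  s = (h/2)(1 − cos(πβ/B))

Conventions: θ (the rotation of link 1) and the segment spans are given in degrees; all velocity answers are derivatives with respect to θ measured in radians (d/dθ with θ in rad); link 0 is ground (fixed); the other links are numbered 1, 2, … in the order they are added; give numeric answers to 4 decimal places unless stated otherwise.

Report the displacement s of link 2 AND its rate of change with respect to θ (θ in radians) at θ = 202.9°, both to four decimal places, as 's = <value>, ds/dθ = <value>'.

segment 1 (0° to 134.6°, uniform, h = 30) is passed completely: s = 0.0000 + (30) = 30.0000
θ = 202.9° falls in segment 2 (134.6° to 222.6°, cycloidal, h = 21): β = 202.9 − 134.6 = 68.3°, B = 88°; Δs = 21·(0.7761 − sin(2π·0.7761)/(2π)) = 19.5962; s = 30.0000 + 19.5962 = 49.5962
velocity in seg [134.6°–222.6°] (cycloidal), θ in radians: β = 68.3° = 1.1921 rad, B = 88° = 1.5359 rad; ds/dθ = (h/B)(1 − cos(2πβ/B)) = (21/1.5359)(1 − cos(2π·0.7761)) = 11.437584 mm/rad

s = 49.5962, ds/dθ = 11.4376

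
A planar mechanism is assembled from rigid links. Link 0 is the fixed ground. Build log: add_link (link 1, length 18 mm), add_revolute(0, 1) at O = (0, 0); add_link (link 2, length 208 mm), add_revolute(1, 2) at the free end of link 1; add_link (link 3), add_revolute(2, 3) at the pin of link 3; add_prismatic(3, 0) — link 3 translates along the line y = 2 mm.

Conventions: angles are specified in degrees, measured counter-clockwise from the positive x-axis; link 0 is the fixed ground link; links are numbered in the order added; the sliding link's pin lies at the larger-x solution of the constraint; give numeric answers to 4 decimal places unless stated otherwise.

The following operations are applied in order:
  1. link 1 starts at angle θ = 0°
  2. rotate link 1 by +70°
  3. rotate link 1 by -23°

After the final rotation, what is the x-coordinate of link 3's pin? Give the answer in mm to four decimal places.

geometry: r = 18 mm, L = 208 mm, e = 2 mm; θ starts at 0°
rotate link 1 by +70°: θ ← 0° +70° = 70°
rotate link 1 by -23°: θ ← 70° -23° = 47°
crank pin P = (r cos θ, r sin θ) = (12.275970, 13.164367)
h = r sin θ − e = 13.164367 − 2 = 11.164367
x = r cos θ + √(L² − h²) = 12.275970 + 207.700161 = 219.976132

219.9761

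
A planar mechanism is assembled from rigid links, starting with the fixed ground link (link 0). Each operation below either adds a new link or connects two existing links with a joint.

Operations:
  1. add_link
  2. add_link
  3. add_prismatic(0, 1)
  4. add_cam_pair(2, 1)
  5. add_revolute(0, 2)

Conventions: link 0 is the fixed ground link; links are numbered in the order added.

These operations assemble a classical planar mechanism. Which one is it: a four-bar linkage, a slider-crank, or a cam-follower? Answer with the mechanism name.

links: 3 (incl. ground); joints: 1 revolute, 1 prismatic, 1 higher (cam) pair, forming one closed loop
3 links, revolute + prismatic + higher pair in one loop → cam-follower

cam-follower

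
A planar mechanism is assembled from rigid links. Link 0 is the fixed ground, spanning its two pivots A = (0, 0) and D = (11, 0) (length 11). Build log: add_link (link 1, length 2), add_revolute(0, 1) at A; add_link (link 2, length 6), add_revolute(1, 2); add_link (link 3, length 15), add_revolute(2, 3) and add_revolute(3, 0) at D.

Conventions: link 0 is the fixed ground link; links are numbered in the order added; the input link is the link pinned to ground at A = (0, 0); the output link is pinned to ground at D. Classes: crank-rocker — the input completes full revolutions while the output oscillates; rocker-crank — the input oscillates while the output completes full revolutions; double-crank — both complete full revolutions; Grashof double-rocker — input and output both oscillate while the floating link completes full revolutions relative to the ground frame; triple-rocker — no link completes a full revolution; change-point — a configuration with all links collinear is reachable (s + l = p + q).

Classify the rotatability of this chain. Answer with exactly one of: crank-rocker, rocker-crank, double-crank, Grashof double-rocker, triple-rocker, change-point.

lengths: ground=11, input=2, coupler=6, output=15
sorted: s=2 (shortest), l=15 (longest), p+q=17
s + l = 17 vs p + q = 17
s + l = p + q → change-point (collinear configuration reachable)

change-point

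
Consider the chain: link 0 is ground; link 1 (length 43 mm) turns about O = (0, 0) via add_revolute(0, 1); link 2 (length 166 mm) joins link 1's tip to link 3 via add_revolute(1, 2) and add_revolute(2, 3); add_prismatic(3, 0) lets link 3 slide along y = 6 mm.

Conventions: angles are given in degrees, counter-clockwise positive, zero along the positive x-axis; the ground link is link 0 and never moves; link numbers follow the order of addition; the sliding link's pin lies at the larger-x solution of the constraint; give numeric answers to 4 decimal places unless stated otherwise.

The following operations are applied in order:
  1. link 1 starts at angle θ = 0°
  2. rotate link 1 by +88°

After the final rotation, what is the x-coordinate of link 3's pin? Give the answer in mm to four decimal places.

geometry: r = 43 mm, L = 166 mm, e = 6 mm; θ starts at 0°
rotate link 1 by +88°: θ ← 0° +88° = 88°
crank pin P = (r cos θ, r sin θ) = (1.500678, 42.973806)
h = r sin θ − e = 42.973806 − 6 = 36.973806
x = r cos θ + √(L² − h²) = 1.500678 + 161.829965 = 163.330644

163.3306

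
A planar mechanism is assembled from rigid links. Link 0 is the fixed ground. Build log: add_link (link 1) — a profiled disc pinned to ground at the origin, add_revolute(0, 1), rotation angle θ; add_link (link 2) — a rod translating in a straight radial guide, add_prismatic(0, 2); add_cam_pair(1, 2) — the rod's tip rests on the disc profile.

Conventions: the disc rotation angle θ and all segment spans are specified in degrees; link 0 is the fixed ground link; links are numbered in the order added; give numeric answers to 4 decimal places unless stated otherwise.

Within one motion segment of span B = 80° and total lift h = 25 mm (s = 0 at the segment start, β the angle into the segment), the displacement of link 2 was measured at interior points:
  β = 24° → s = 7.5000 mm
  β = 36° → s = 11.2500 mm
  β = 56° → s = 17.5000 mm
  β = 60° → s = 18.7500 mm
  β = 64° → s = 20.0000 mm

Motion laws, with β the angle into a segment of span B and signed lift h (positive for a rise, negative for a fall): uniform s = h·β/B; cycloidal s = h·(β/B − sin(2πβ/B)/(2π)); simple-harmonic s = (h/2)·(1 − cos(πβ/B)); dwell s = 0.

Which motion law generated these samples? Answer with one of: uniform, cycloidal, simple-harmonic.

candidates at β/B = r: uniform s = h·r (linear in β); cycloidal s = h·(r − sin(2πr)/(2π)); simple-harmonic s = (h/2)(1 − cos(πr))
β=24°: printed 7.5000 | uniform 7.5000, cycloidal 3.7159, simple-harmonic 5.1527
β=36°: printed 11.2500 | uniform 11.2500, cycloidal 10.0205, simple-harmonic 10.5446
β=56°: printed 17.5000 | uniform 17.5000, cycloidal 21.2841, simple-harmonic 19.8473
β=60°: printed 18.7500 | uniform 18.7500, cycloidal 22.7289, simple-harmonic 21.3388
β=64°: printed 20.0000 | uniform 20.0000, cycloidal 23.7841, simple-harmonic 22.6127
only one law matches every sample → uniform

uniform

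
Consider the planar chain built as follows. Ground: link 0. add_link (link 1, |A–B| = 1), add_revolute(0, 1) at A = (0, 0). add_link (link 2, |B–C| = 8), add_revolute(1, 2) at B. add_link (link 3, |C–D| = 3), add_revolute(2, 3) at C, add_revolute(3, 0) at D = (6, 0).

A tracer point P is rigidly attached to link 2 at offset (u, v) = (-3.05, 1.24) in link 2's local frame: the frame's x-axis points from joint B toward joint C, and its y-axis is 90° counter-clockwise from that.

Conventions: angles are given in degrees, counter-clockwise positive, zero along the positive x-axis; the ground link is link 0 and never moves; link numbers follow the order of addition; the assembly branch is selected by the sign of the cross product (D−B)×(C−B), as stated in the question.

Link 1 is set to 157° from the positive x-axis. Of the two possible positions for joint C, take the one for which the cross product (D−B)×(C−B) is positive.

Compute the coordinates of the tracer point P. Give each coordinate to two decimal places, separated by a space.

A=(0,0), D=(6.00,0)
B = A + 1.00·(cos157°, sin157°) = (-0.9205, 0.3907)
|BD| = 6.9315
circle(B,8.00) ∩ circle(D,3.00): a=7.4331, h=2.9578
  candidates: C₊=(6.6675,2.9248) cross=20.502; C₋=(6.3341,-2.9813) cross=-20.502
  branch + wants cross > 0 → take C=(6.6675,2.9248) (cross=20.502)
ex = (C−B)/|BC| = (0.9485,0.3168); ey = (-0.3168,0.9485)
P = B + -3.05·ex + 1.24·ey = (-4.2062,0.6008)

-4.21 0.60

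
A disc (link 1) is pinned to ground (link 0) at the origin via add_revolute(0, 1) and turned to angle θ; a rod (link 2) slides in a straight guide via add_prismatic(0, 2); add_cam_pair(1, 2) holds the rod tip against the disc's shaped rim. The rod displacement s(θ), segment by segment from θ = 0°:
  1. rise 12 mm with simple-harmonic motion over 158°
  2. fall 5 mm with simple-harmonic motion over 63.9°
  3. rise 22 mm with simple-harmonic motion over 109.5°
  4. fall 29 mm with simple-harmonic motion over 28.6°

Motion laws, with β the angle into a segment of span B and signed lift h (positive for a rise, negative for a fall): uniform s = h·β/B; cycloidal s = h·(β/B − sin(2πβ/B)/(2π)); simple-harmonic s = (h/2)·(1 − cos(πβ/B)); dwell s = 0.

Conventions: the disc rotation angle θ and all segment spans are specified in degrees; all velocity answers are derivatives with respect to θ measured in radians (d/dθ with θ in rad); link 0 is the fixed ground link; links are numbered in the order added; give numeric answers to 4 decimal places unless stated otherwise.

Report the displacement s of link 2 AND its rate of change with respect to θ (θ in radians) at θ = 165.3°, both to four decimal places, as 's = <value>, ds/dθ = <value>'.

segment 1 (0° to 158°, simple-harmonic, h = 12) is passed completely: s = 0.0000 + (12) = 12.0000
θ = 165.3° falls in segment 2 (158° to 221.9°, simple-harmonic, h = -5): β = 165.3 − 158 = 7.3°, B = 63.9°; Δs = -5/2·(1 − cos(π·0.1142)) = -0.1593; s = 12.0000 − 0.1593 = 11.8407
velocity in seg [158°–221.9°] (simple-harmonic), θ in radians: β = 7.3° = 0.1274 rad, B = 63.9° = 1.1153 rad; ds/dθ = (πh/(2B)) sin(πβ/B) = (π·(-5)/(2·1.1153)) sin(π·0.1142) = -2.473544 mm/rad

s = 11.8407, ds/dθ = -2.4735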